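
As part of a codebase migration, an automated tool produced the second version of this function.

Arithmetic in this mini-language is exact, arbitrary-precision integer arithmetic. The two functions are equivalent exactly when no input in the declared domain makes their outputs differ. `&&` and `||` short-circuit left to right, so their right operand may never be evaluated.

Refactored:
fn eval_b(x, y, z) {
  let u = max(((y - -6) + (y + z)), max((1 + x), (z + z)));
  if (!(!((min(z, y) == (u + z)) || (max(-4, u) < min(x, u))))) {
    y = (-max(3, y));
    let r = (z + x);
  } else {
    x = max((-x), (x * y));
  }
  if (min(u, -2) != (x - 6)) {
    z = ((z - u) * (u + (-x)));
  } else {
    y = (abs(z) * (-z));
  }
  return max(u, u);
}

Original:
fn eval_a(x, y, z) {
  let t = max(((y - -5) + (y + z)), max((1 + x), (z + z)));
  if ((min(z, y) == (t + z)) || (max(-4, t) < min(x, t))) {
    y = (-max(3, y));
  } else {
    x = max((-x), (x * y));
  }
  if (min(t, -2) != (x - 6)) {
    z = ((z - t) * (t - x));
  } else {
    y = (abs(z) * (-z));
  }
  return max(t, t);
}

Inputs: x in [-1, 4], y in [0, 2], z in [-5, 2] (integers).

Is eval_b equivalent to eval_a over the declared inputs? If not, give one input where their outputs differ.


There is a counterexample at x=-1, y=0, z=-5: 0 on one side, 1 on the other.
eval_a: t=0, then ((min(z, y) == (t + z)) || (max(-4, t) < min(x, t))) is true, then y=-3, then (min(t, -2) != (x - 6)) is true, then z=-5, then returns 0
eval_b: u=1, then (!(!((min(z, y) == (u + z)) || (max(-4, u) < min(x, u))))) is false, then x=1, then (min(u, -2) != (x - 6)) is true, then z=0, then returns 1
verdict: not equivalent; witness: x=-1, y=0, z=-5


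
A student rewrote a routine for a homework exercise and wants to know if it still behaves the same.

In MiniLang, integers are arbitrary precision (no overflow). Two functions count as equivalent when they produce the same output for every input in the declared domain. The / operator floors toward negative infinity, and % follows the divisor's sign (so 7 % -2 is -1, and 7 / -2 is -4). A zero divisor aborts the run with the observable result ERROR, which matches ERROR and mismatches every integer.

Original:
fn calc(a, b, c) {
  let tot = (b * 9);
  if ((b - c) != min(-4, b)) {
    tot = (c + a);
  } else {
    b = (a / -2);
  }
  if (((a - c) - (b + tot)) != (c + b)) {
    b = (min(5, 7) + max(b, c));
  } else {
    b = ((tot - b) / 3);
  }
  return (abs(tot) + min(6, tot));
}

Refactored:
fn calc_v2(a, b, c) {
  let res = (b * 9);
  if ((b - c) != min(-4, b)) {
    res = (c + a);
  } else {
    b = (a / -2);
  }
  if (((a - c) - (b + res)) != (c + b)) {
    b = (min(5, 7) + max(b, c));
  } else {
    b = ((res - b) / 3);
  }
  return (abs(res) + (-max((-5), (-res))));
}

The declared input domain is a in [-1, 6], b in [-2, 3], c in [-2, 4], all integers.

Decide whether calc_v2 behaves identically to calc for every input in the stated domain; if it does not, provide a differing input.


These are not equivalent — on a=2, b=-2, c=4 the outputs split (12 vs 11).
calc: tot = -18; ((b - c) != min(-4, b)) -> true; tot = 6; (((a - c) - (b + tot)) != (c + b)) -> true; b = 9; return 12
calc_v2: res = -18; ((b - c) != min(-4, b)) -> true; res = 6; (((a - c) - (b + res)) != (c + b)) -> true; b = 9; return 11
verdict: not equivalent; witness: a=2, b=-2, c=4


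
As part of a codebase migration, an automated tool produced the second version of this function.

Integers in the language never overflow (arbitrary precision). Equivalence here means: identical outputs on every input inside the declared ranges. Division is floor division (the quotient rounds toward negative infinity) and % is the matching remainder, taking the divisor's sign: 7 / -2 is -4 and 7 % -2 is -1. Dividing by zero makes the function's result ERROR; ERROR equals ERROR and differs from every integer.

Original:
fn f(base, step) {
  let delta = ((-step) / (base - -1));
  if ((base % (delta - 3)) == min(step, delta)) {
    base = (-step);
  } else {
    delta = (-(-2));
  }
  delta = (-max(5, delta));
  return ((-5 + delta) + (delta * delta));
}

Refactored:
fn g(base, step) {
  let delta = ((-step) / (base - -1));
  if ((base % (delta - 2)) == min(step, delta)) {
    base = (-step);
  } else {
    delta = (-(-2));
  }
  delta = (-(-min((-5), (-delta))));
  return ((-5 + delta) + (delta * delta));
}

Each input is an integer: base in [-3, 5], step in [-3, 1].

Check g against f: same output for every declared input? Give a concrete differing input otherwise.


Try base=0, step=-3.
f: delta becomes 3; next hits division by zero so the output is ERROR
g: delta becomes 3; next ((base % (delta - 2)) == min(step, delta)) evaluates to false; next delta becomes 2; next delta becomes -5; next final value 15
ERROR and 15 differ, so these are not the same function on this domain.
verdict: not equivalent; witness: base=0, step=-3


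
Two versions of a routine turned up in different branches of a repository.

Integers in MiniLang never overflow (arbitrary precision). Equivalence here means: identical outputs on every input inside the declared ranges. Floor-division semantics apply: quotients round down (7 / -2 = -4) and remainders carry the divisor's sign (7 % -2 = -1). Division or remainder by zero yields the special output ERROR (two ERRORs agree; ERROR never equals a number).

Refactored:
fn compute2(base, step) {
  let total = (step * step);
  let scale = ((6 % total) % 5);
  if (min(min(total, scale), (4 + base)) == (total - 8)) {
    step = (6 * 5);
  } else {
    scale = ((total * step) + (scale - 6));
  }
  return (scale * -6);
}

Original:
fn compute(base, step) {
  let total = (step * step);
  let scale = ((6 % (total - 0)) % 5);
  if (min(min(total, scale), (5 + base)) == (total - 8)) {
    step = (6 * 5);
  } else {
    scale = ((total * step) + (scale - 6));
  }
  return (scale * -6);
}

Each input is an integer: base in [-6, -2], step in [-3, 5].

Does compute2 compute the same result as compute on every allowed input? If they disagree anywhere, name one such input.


Evaluate both at base=-4, step=-3.
compute: total := 9 | scale := 1 | (min(min(total, scale), (5 + base)) == (total - 8)): true | step := 30 | result -6
compute2: total := 9 | scale := 1 | (min(min(total, scale), (4 + base)) == (total - 8)): false | scale := -32 | result 192
-6 vs 192 — the two versions disagree here.
verdict: not equivalent; witness: base=-4, step=-3


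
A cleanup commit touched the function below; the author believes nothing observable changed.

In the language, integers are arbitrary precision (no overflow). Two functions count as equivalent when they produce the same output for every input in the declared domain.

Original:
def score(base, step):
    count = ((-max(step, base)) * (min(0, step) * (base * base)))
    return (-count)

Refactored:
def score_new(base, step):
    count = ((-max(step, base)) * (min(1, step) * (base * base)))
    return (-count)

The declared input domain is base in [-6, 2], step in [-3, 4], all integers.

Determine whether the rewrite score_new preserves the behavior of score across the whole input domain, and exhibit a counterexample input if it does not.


Try base=-6, step=1.
score: count becomes 0; next final value 0
score_new: count becomes -36; next final value 36
0 and 36 differ, so these are not the same function on this domain.
verdict: not equivalent; witness: base=-6, step=1


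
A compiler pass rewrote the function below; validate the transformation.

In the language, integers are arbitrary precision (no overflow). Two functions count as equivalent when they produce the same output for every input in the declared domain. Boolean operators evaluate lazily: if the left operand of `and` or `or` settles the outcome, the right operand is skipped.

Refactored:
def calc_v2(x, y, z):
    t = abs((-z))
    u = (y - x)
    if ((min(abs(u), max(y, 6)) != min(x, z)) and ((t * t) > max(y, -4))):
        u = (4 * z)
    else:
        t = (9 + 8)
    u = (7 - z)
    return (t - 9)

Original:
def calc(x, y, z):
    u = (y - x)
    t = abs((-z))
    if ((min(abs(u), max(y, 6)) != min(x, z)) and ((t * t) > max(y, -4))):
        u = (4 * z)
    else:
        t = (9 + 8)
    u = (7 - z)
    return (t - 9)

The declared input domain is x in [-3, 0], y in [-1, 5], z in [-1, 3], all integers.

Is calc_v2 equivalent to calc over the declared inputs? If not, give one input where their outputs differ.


Equivalent — the differences include same computation, different form, yet no declared input distinguishes the two.
As a probe, take x=-1, y=1, z=2: calc runs u=2, then t=2, then ((min(abs(u), max(y, 6)) != min(x, z)) and ((t * t) > max(y, -4))) is true, then u=8, then u=5, then returns -7; calc_v2 runs t=2, then u=2, then ((min(abs(u), max(y, 6)) != min(x, z)) and ((t * t) > max(y, -4))) is true, then u=8, then u=5, then returns -7; both end at -7.
Every one of the 140 inputs gives matching results.
verdict: equivalent


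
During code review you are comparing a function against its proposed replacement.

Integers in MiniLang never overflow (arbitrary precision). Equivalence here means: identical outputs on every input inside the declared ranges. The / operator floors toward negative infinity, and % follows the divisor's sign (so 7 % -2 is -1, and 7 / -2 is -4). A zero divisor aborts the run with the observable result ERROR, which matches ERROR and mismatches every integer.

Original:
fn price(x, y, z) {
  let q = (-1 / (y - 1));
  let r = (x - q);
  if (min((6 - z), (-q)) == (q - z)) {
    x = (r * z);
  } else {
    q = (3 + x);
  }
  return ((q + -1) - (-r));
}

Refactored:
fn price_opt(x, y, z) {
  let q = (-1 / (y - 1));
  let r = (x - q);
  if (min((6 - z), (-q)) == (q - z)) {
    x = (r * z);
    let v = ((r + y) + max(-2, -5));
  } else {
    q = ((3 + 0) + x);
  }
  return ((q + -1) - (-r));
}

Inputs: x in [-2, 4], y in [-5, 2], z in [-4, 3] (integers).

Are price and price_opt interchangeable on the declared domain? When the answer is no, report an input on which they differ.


Side by side, the visible changes include: statement counts differ, plus constant usage differs, plus local variable names differ, plus arithmetic usage differs, plus min/max/abs usage differs.
As a probe, take x=1, y=-2, z=2: price runs q=0, then r=1, then (min((6 - z), (-q)) == (q - z)) is false, then q=4, then returns 4; price_opt runs q=0, then r=1, then (min((6 - z), (-q)) == (q - z)) is false, then q=4, then returns 4; both end at 4.
Checked all 448 inputs in the declared domain: the outputs agree on every one.
verdict: equivalent


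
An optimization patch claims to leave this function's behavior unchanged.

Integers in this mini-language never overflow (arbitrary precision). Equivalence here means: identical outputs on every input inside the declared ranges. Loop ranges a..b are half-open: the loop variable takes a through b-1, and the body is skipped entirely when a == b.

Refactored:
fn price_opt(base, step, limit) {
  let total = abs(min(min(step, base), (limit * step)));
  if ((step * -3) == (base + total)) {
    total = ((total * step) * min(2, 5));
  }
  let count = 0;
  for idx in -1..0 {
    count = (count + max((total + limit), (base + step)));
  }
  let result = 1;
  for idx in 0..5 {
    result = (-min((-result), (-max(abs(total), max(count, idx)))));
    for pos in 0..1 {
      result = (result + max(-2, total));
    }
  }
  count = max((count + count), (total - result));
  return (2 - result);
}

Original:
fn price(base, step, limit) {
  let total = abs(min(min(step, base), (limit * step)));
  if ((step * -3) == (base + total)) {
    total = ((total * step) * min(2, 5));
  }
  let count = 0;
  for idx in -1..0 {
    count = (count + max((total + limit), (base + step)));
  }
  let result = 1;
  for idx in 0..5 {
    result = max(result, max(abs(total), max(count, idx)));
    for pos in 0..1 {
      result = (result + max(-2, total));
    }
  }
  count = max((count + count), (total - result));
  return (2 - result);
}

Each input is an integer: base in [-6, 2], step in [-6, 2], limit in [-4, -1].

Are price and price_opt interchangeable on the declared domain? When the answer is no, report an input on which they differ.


Side by side, the visible changes include: min/max/abs usage differs.
Tracing base=-5, step=2, limit=-2: price: total=5, then ((step * -3) == (base + total)) is false, then count=0, then (idx=-1), then count=3, then result=1, then (idx=0), then result=5, then (pos=0), then result=10, then (idx=1), then result=10, then (pos=0), then result=15, then (idx=2), then result=15, then (pos=0), then result=20, then (idx=3), then result=20, then (pos=0), then result=25, then (idx=4), then result=25, then (pos=0), then result=30, then count=6, then returns -28 | price_opt: total=5, then ((step * -3) == (base + total)) is false, then count=0, then (idx=-1), then count=3, then result=1, then (idx=0), then result=5, then (pos=0), then result=10, then (idx=1), then result=10, then (pos=0), then result=15, then (idx=2), then result=15, then (pos=0), then result=20, then (idx=3), then result=20, then (pos=0), then result=25, then (idx=4), then result=25, then (pos=0), then result=30, then count=6, then returns -28 — matching result -28.
Checked all 324 inputs in the declared domain: the outputs agree on every one.
verdict: equivalent


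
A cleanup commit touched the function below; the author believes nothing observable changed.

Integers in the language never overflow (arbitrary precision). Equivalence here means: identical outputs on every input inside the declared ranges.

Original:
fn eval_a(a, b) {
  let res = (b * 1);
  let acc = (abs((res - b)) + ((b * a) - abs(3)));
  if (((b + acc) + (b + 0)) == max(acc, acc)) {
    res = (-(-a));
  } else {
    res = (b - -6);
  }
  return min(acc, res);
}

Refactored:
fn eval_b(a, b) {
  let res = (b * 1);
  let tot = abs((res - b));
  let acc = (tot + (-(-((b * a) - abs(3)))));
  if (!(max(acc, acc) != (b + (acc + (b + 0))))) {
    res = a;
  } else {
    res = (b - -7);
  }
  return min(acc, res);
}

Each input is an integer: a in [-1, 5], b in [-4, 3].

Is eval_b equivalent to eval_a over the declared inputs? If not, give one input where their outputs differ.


At a=5, b=3: eval_a gives 9, eval_b gives 10.
verdict: not equivalent; witness: a=5, b=3


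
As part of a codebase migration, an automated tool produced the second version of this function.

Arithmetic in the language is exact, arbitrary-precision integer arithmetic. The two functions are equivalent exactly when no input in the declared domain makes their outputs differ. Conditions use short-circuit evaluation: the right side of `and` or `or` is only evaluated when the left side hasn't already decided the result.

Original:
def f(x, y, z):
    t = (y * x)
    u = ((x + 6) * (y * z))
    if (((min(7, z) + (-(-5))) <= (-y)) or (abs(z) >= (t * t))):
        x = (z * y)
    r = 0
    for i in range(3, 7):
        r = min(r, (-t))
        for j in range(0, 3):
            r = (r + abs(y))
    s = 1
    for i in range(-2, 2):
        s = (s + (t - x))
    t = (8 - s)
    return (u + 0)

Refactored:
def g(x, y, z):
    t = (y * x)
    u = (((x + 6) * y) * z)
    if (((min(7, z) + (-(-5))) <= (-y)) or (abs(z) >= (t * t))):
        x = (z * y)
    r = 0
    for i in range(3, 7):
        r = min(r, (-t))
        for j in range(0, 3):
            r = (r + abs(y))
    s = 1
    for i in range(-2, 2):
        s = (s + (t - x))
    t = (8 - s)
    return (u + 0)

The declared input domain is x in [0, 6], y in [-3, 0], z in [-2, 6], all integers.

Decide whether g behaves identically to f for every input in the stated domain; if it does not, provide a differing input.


Comparing the listings, the differences include: same computation, different form.
Spot check at x=2, y=-1, z=6 — f: t := -2 | u := -48 | (((min(7, z) + (-(-5))) <= (-y)) or (abs(z) >= (t * t))): true | x := -6 | r := 0 | iter i=3: | r := 0 | iter j=0: | r := 1 | iter j=1: | r := 2 | iter j=2: | r := 3 | iter i=4: | r := 2 | iter j=0: | r := 3 | iter j=1: | r := 4 | iter j=2: | r := 5 | iter i=5: | r := 2 | iter j=0: | r := 3 | iter j=1: | r := 4 | iter j=2: | r := 5 | iter i=6: | r := 2 | iter j=0: | r := 3 | iter j=1: | r := 4 | iter j=2: | r := 5 | s := 1 | iter i=-2: | s := 5 | iter i=-1: | s := 9 | iter i=0: | s := 13 | iter i=1: | s := 17 | t := -9 | result -48. g: t := -2 | u := -48 | (((min(7, z) + (-(-5))) <= (-y)) or (abs(z) >= (t * t))): true | x := -6 | r := 0 | iter i=3: | r := 0 | iter j=0: | r := 1 | iter j=1: | r := 2 | iter j=2: | r := 3 | iter i=4: | r := 2 | iter j=0: | r := 3 | iter j=1: | r := 4 | iter j=2: | r := 5 | iter i=5: | r := 2 | iter j=0: | r := 3 | iter j=1: | r := 4 | iter j=2: | r := 5 | iter i=6: | r := 2 | iter j=0: | r := 3 | iter j=1: | r := 4 | iter j=2: | r := 5 | s := 1 | iter i=-2: | s := 5 | iter i=-1: | s := 9 | iter i=0: | s := 13 | iter i=1: | s := 17 | t := -9 | result -48. Both give -48.
An exhaustive pass over the 252 declared inputs shows identical outputs.
verdict: equivalent


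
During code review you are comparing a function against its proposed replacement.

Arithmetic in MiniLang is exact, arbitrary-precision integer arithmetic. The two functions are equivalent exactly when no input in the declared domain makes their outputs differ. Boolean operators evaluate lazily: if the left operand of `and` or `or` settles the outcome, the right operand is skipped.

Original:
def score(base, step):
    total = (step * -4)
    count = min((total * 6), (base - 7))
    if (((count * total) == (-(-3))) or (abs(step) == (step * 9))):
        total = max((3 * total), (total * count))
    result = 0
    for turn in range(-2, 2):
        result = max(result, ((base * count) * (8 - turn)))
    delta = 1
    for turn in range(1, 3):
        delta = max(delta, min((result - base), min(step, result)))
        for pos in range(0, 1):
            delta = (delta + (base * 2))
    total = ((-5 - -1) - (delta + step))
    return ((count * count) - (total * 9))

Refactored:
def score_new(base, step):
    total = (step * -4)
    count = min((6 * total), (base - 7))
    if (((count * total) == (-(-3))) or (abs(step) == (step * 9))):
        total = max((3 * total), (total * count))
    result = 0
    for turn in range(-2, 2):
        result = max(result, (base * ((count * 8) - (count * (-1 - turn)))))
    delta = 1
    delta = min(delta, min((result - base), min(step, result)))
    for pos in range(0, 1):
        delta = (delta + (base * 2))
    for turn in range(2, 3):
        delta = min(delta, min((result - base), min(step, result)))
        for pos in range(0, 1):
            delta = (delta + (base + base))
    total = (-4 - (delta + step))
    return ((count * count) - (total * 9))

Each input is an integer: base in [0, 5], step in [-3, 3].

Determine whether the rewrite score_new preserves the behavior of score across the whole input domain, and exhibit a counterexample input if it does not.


At base=0, step=-3: score gives 67, score_new gives 31.
verdict: not equivalent; witness: base=0, step=-3


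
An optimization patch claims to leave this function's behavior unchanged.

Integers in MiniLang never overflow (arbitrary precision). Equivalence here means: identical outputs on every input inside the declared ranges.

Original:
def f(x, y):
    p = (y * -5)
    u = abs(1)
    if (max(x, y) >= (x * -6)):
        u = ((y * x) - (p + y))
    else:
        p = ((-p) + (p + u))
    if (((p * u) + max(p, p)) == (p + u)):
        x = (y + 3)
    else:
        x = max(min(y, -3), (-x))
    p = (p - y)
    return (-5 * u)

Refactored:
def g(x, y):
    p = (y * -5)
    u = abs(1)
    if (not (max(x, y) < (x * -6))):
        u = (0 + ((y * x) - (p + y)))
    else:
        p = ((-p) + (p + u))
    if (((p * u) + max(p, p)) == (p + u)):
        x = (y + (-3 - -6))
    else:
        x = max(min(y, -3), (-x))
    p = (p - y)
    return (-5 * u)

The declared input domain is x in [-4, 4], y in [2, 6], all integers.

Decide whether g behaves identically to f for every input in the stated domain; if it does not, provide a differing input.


Although comparison usage differs, arithmetic usage differs, boolean connective usage differs, constant usage differs, 45/45 inputs agree.
verdict: equivalent


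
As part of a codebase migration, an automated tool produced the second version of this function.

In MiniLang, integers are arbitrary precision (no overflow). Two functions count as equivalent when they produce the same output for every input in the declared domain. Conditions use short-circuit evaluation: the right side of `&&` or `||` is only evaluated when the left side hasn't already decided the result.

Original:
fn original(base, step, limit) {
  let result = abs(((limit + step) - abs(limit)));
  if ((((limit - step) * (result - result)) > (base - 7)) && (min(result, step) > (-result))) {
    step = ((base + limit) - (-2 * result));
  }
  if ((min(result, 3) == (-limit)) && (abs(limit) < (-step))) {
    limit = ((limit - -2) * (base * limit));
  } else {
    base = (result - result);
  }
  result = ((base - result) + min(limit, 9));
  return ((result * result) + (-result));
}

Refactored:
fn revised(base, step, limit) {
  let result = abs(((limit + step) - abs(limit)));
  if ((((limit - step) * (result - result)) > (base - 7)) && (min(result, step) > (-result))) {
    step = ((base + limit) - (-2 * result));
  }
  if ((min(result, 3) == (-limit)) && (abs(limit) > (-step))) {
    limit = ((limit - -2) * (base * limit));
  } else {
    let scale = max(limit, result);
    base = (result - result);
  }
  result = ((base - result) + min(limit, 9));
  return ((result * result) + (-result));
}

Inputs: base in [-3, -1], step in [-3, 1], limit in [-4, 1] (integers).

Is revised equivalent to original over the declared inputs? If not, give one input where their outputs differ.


Take base=-3, step=-3, limit=-3.
original: result becomes 9; next ((((limit - step) * (result - result)) > (base - 7)) && (min(result, step) > (-result))) evaluates to true; next step becomes 12; next ((min(result, 3) == (-limit)) && (abs(limit) < (-step))) evaluates to false; next base becomes 0; next result becomes -12; next final value 156
revised: result becomes 9; next ((((limit - step) * (result - result)) > (base - 7)) && (min(result, step) > (-result))) evaluates to true; next step becomes 12; next ((min(result, 3) == (-limit)) && (abs(limit) > (-step))) evaluates to true; next limit becomes -9; next result becomes -21; next final value 462
156 against 462: the behavior changed.
verdict: not equivalent; witness: base=-3, step=-3, limit=-3


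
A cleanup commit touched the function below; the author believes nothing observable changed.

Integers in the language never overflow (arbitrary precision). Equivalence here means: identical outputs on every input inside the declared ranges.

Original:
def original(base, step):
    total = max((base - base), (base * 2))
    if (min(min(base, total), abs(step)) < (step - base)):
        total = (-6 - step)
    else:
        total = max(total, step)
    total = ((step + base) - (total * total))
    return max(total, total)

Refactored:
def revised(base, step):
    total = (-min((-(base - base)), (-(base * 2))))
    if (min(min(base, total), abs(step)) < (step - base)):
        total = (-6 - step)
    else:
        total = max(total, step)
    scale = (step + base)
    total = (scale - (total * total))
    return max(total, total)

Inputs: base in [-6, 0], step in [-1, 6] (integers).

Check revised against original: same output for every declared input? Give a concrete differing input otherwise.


The two are interchangeable: min/max/abs usage differs, plus statement counts differ, plus local variable names differ, and every declared input agrees.
Tracing base=0, step=0: original: total := 0 | (min(min(base, total), abs(step)) < (step - base)): false | total := 0 | total := 0 | result 0 | revised: total := 0 | (min(min(base, total), abs(step)) < (step - base)): false | total := 0 | scale := 0 | total := 0 | result 0 — matching result 0.
An exhaustive pass over the 56 declared inputs shows identical outputs.
verdict: equivalent


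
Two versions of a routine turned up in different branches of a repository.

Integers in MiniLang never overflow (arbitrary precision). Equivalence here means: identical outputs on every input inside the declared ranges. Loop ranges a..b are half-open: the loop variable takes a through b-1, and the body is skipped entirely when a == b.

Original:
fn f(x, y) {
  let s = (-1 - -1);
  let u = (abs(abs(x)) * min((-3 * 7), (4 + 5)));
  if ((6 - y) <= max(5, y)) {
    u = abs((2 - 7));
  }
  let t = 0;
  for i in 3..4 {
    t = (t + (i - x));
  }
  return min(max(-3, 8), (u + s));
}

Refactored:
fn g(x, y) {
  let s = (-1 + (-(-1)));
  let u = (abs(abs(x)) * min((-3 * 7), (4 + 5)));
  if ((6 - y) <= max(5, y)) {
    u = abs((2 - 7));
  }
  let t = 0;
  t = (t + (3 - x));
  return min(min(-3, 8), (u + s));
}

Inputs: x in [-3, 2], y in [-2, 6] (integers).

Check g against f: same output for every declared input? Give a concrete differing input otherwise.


There is a counterexample at x=-3, y=1: 5 on one side, -3 on the other.
f: s becomes 0; next u becomes -63; next ((6 - y) <= max(5, y)) evaluates to true; next u becomes 5; next t becomes 0; next at i=3:; next t becomes 6; next final value 5
g: s becomes 0; next u becomes -63; next ((6 - y) <= max(5, y)) evaluates to true; next u becomes 5; next t becomes 0; next t becomes 6; next final value -3
verdict: not equivalent; witness: x=-3, y=1


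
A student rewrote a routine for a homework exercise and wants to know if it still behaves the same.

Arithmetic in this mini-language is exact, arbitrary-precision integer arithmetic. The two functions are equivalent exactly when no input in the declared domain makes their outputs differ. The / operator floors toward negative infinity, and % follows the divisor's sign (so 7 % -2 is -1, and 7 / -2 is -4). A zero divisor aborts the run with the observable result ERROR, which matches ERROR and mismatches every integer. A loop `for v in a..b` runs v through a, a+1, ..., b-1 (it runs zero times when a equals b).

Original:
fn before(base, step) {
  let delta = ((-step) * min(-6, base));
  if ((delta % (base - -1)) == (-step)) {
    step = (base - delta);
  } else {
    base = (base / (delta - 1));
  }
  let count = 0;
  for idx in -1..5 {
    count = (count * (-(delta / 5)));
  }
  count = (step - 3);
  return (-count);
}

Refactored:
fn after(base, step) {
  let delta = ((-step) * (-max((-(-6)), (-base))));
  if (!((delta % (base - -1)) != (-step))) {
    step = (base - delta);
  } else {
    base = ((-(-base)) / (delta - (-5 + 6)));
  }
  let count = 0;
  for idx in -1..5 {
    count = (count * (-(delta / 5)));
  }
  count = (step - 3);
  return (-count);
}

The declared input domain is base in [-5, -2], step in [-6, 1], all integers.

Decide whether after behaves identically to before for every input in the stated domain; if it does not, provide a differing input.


This is a faithful refactor — boolean connective usage differs; also arithmetic usage differs; also comparison usage differs; also constant usage differs; also min/max/abs usage differs, but the computed results match everywhere.
As a probe, take base=-3, step=-4: before runs delta=-24, then ((delta % (base - -1)) == (-step)) is false, then base=0, then count=0, then (idx=-1), then count=0, then (idx=0), then count=0, then (idx=1), then count=0, then (idx=2), then count=0, then (idx=3), then count=0, then (idx=4), then count=0, then count=-7, then returns 7; after runs delta=-24, then (!((delta % (base - -1)) != (-step))) is false, then base=0, then count=0, then (idx=-1), then count=0, then (idx=0), then count=0, then (idx=1), then count=0, then (idx=2), then count=0, then (idx=3), then count=0, then (idx=4), then count=0, then count=-7, then returns 7; both end at 7.
Across all 32 domain points the two functions coincide.
verdict: equivalent


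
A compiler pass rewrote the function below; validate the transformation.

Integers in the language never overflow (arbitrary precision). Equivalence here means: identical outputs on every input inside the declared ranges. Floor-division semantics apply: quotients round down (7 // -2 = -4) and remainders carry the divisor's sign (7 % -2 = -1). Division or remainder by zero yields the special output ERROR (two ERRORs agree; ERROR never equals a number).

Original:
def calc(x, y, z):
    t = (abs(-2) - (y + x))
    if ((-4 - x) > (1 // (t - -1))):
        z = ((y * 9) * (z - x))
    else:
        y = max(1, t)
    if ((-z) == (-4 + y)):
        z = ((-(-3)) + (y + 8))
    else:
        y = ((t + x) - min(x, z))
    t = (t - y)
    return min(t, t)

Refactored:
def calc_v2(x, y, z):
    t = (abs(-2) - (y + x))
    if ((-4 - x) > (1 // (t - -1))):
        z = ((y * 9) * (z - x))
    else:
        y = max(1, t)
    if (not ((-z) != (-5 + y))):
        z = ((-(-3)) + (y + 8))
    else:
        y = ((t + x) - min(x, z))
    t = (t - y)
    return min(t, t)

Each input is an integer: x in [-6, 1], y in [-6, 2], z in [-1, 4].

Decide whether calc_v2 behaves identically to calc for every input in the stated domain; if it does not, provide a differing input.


Try x=0, y=-4, z=-1.
calc: t=6, then ((-4 - x) > (1 // (t - -1))) is false, then y=6, then ((-z) == (-4 + y)) is false, then y=7, then t=-1, then returns -1
calc_v2: t=6, then ((-4 - x) > (1 // (t - -1))) is false, then y=6, then (not ((-z) != (-5 + y))) is true, then z=17, then t=0, then returns 0
-1 != 0, so the rewrite changes behavior.
verdict: not equivalent; witness: x=0, y=-4, z=-1


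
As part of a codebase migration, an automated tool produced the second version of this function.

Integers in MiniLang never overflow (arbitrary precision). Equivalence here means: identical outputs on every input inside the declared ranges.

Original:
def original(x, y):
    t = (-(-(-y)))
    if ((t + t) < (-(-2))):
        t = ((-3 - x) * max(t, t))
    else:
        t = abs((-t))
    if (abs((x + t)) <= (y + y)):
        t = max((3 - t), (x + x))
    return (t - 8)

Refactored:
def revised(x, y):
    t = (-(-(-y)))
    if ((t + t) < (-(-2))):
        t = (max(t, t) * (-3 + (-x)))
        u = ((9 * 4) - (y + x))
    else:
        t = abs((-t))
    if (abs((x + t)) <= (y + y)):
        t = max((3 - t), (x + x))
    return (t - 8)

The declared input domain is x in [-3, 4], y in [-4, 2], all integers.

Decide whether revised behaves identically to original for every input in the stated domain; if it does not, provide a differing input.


The two are interchangeable: local variable names differ; also constant usage differs; also statement counts differ; also arithmetic usage differs, and every declared input agrees.
As a probe, take x=-3, y=2: original runs t becomes -2; next ((t + t) < (-(-2))) evaluates to true; next t becomes 0; next (abs((x + t)) <= (y + y)) evaluates to true; next t becomes 3; next final value -5; revised runs t becomes -2; next ((t + t) < (-(-2))) evaluates to true; next t becomes 0; next u becomes 37; next (abs((x + t)) <= (y + y)) evaluates to true; next t becomes 3; next final value -5; both end at -5.
An exhaustive pass over the 56 declared inputs shows identical outputs.
verdict: equivalent


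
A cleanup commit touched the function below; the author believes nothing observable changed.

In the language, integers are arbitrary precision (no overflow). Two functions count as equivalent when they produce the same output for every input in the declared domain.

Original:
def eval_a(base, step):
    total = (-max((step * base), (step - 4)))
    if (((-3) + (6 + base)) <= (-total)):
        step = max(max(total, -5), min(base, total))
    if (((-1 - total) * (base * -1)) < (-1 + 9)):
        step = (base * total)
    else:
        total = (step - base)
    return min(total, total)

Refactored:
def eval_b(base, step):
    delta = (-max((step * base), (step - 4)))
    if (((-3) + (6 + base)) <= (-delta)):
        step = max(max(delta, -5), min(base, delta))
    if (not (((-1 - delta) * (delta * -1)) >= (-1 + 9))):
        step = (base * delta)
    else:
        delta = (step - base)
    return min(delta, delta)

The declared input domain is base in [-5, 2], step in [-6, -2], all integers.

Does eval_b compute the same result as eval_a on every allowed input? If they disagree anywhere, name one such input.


Not equivalent: base=-2, step=-2 separates them (-4 vs -2).
eval_a: total=-4, then (((-3) + (6 + base)) <= (-total)) is true, then step=-4, then (((-1 - total) * (base * -1)) < (-1 + 9)) is true, then step=8, then returns -4
eval_b: delta=-4, then (((-3) + (6 + base)) <= (-delta)) is true, then step=-4, then (not (((-1 - delta) * (delta * -1)) >= (-1 + 9))) is false, then delta=-2, then returns -2
verdict: not equivalent; witness: base=-2, step=-2


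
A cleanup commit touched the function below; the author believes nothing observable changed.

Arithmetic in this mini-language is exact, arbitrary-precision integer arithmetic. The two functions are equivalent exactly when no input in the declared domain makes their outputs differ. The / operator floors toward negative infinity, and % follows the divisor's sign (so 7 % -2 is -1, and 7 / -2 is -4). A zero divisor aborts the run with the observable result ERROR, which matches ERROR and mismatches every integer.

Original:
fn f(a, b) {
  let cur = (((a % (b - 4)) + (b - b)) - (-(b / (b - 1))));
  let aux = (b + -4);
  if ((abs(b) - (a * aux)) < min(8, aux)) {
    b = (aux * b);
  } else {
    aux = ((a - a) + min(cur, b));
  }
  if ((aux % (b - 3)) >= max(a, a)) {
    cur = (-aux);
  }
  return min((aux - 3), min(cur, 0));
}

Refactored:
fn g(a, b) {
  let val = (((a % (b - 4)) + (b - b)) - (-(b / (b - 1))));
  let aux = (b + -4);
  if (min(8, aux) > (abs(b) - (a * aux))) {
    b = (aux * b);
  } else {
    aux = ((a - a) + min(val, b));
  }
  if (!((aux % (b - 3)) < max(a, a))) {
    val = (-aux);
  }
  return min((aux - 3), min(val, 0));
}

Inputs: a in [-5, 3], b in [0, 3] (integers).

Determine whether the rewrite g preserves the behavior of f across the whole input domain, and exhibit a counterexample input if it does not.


The two versions differ — the changes include comparison usage differs; also local variable names differ; also boolean connective usage differs.
One worked example (a=-5, b=1) — f: divide-by-zero, output ERROR; g: divide-by-zero, output ERROR; agreement on ERROR.
Every one of the 36 inputs gives matching results.
verdict: equivalent


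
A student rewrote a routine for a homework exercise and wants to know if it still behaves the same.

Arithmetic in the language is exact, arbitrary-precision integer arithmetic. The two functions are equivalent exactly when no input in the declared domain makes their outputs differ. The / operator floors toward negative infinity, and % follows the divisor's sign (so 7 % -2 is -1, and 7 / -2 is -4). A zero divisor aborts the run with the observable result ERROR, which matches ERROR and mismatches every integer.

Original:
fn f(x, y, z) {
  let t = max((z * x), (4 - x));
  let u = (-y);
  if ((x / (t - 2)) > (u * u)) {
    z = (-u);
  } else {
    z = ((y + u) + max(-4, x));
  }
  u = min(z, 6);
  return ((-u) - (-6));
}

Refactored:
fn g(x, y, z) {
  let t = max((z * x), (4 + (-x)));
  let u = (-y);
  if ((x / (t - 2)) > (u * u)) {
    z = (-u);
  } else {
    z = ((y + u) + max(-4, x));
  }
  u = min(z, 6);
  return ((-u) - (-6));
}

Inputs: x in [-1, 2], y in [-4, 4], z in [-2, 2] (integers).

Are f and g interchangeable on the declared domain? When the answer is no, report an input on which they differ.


Equivalent — the differences include arithmetic usage differs, yet no declared input distinguishes the two.
Spot check at x=2, y=-4, z=1 — f: t=2, then u=4, then a zero divisor aborts: ERROR. g: t=2, then u=4, then a zero divisor aborts: ERROR. Both give ERROR.
Across all 180 domain points the two functions coincide.
verdict: equivalent


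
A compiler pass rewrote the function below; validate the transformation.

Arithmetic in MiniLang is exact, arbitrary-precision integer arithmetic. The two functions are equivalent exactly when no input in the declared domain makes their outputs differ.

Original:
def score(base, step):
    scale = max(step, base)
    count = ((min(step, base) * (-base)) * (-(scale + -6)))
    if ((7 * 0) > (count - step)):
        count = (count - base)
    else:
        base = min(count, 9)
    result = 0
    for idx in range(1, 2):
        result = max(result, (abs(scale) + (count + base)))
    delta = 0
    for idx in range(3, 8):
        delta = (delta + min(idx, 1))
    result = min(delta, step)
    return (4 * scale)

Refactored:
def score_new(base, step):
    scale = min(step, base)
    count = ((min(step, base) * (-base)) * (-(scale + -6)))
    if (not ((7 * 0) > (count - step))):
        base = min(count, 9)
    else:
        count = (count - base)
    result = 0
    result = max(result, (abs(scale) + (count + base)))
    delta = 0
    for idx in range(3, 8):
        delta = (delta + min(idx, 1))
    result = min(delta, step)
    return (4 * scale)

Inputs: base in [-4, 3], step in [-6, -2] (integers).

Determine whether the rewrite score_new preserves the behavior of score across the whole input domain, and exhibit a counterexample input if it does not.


Consider the input base=-4, step=-6.
score: scale = -4; count = -240; ((7 * 0) > (count - step)) -> true; count = -236; result = 0; [idx=1]; result = 0; delta = 0; [idx=3]; delta = 1; [idx=4]; delta = 2; [idx=5]; delta = 3; [idx=6]; delta = 4; [idx=7]; delta = 5; result = -6; return -16
score_new: scale = -6; count = -288; (not ((7 * 0) > (count - step))) -> false; count = -284; result = 0; result = 0; delta = 0; [idx=3]; delta = 1; [idx=4]; delta = 2; [idx=5]; delta = 3; [idx=6]; delta = 4; [idx=7]; delta = 5; result = -6; return -24
-16 != -24, so the rewrite changes behavior.
verdict: not equivalent; witness: base=-4, step=-6


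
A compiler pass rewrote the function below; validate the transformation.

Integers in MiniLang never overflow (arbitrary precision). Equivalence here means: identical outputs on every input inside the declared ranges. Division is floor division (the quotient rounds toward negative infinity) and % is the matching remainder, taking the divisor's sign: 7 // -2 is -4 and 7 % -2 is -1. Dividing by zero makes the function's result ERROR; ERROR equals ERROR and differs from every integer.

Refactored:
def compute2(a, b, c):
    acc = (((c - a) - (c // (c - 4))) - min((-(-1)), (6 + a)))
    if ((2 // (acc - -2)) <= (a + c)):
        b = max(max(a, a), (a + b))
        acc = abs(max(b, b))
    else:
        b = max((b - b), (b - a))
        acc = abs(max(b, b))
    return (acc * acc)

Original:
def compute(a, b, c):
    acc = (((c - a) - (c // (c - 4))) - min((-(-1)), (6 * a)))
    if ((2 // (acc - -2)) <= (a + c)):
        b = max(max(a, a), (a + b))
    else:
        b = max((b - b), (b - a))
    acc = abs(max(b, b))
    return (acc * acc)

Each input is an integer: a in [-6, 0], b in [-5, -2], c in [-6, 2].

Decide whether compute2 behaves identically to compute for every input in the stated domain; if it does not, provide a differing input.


The rewrite breaks on a=-5, b=-5, c=-6, where the results are 0 and ERROR.
compute: acc=29, then ((2 // (acc - -2)) <= (a + c)) is false, then b=0, then acc=0, then returns 0
compute2: acc=-2, then a zero divisor aborts: ERROR
verdict: not equivalent; witness: a=-5, b=-5, c=-6


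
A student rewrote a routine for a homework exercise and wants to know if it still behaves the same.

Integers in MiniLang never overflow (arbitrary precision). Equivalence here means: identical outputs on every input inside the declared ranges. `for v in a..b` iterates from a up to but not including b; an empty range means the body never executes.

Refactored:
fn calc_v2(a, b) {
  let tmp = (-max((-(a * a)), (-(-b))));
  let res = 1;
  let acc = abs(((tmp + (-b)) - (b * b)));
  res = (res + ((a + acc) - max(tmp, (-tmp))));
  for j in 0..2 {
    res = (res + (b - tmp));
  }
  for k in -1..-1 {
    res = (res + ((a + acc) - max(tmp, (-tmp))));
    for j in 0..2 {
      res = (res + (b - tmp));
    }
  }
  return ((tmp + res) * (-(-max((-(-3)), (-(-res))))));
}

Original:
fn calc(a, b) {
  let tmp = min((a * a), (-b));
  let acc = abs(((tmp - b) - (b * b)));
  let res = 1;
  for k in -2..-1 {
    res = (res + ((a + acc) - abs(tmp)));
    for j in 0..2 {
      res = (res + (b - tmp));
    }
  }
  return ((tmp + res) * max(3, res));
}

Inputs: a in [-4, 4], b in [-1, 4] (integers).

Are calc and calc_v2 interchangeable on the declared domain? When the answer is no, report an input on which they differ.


Side by side, the visible changes include: statement counts differ, and arithmetic usage differs, and min/max/abs usage differs, and loop structure differs.
One worked example (a=0, b=2) — calc: tmp := -2 | acc := 8 | res := 1 | iter k=-2: | res := 7 | iter j=0: | res := 11 | iter j=1: | res := 15 | result 195; calc_v2: tmp := -2 | res := 1 | acc := 8 | res := 7 | iter j=0: | res := 11 | iter j=1: | res := 15 | loop over k: empty range | result 195; agreement on 195.
Checked all 54 inputs in the declared domain: the outputs agree on every one.
verdict: equivalent
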